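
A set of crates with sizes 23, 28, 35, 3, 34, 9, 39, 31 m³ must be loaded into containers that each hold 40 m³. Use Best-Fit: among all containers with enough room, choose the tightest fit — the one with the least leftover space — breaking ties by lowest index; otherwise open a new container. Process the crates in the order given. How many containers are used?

6

Put 23 m³ in container 1; 17 m³ remain.
Put 28 m³ in container 2; 12 m³ remain.
Put 35 m³ in container 3; 5 m³ remain.
Put 3 m³ in container 3; 2 m³ remain.
Put 34 m³ in container 4; 6 m³ remain.
Put 9 m³ in container 2; 3 m³ remain.
Put 39 m³ in container 5; 1 m³ remain.
Put 31 m³ in container 6; 9 m³ remain.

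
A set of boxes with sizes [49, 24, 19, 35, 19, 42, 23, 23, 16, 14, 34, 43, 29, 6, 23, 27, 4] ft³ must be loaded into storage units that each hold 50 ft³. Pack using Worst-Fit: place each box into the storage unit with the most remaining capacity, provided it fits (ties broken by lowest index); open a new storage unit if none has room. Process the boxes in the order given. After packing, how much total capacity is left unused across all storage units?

storage unit 1: place 49 ft³, 1 ft³ left
storage unit 2: place 24 ft³, 26 ft³ left
storage unit 2: place 19 ft³, 7 ft³ left
storage unit 3: place 35 ft³, 15 ft³ left
storage unit 4: place 19 ft³, 31 ft³ left
storage unit 5: place 42 ft³, 8 ft³ left
storage unit 4: place 23 ft³, 8 ft³ left
storage unit 6: place 23 ft³, 27 ft³ left
storage unit 6: place 16 ft³, 11 ft³ left
storage unit 3: place 14 ft³, 1 ft³ left
storage unit 7: place 34 ft³, 16 ft³ left
storage unit 8: place 43 ft³, 7 ft³ left
storage unit 9: place 29 ft³, 21 ft³ left
storage unit 9: place 6 ft³, 15 ft³ left
storage unit 10: place 23 ft³, 27 ft³ left
storage unit 10: place 27 ft³, 0 ft³ left
storage unit 7: place 4 ft³, 12 ft³ left
10 storage units × 50 ft³ = 500 ft³; used 430 ft³; unused 70 ft³.

70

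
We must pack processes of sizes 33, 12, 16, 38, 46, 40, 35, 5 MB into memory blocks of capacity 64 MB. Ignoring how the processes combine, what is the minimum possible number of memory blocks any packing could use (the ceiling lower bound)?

4

Total size = 33 + 12 + 16 + 38 + 46 + 40 + 35 + 5 = 225 MB.
⌈225 / 64⌉ = 4.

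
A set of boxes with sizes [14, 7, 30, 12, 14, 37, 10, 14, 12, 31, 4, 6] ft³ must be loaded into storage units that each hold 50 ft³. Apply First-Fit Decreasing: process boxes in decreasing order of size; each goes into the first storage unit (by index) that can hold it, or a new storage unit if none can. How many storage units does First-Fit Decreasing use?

4

Sorted descending: 37, 31, 30, 14, 14, 14, 12, 12, 10, 7, 6, 4.
37 ft³ → storage unit 1 (remaining 13 ft³)
31 ft³ → storage unit 2 (remaining 19 ft³)
30 ft³ → storage unit 3 (remaining 20 ft³)
14 ft³ → storage unit 2 (remaining 5 ft³)
14 ft³ → storage unit 3 (remaining 6 ft³)
14 ft³ → storage unit 4 (remaining 36 ft³)
12 ft³ → storage unit 1 (remaining 1 ft³)
12 ft³ → storage unit 4 (remaining 24 ft³)
10 ft³ → storage unit 4 (remaining 14 ft³)
7 ft³ → storage unit 4 (remaining 7 ft³)
6 ft³ → storage unit 3 (remaining 0 ft³)
4 ft³ → storage unit 2 (remaining 1 ft³)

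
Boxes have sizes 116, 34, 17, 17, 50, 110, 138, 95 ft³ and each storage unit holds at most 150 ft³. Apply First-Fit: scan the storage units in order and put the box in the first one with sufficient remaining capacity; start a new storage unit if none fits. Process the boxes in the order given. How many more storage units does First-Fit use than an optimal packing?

First-Fit: [116,34] [17,17,50] [110] [138] [95] → 5 storage units.
Total size 577 ft³; any packing needs at least ⌈577/150⌉ = 4 storage units.
An optimal packing achieves that bound: [138] [116,34] [110,17,17] [95,50] → 4 storage units.
Excess: 5 − 4 = 1.

1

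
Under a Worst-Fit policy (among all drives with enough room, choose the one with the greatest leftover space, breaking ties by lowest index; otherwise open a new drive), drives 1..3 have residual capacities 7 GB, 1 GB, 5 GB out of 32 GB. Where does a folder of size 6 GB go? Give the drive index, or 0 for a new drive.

Drives with room: drive 1 (7 GB).
Most room is drive 1 with 7 GB free.

1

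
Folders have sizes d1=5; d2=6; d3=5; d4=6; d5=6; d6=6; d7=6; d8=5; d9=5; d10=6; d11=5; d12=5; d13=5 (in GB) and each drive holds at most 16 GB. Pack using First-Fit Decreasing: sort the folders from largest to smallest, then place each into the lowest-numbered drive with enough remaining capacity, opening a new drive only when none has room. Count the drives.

6

Sorted descending: 6, 6, 6, 6, 6, 6, 5, 5, 5, 5, 5, 5, 5.
Put 6 GB in drive 1; 10 GB remain.
Put 6 GB in drive 1; 4 GB remain.
Put 6 GB in drive 2; 10 GB remain.
Put 6 GB in drive 2; 4 GB remain.
Put 6 GB in drive 3; 10 GB remain.
Put 6 GB in drive 3; 4 GB remain.
Put 5 GB in drive 4; 11 GB remain.
Put 5 GB in drive 4; 6 GB remain.
Put 5 GB in drive 4; 1 GB remain.
Put 5 GB in drive 5; 11 GB remain.
Put 5 GB in drive 5; 6 GB remain.
Put 5 GB in drive 5; 1 GB remain.
Put 5 GB in drive 6; 11 GB remain.
Final drives: [6,6] [6,6] [6,6] [5,5,5] [5,5,5] [5].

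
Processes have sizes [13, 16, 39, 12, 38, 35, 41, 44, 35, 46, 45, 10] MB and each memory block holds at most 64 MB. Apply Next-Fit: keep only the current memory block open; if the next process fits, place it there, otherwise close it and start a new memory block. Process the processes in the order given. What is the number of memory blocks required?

13 MB → memory block 1 (remaining 51 MB)
16 MB → memory block 1 (remaining 35 MB)
39 MB → memory block 2 (remaining 25 MB)
12 MB → memory block 2 (remaining 13 MB)
38 MB → memory block 3 (remaining 26 MB)
35 MB → memory block 4 (remaining 29 MB)
41 MB → memory block 5 (remaining 23 MB)
44 MB → memory block 6 (remaining 20 MB)
35 MB → memory block 7 (remaining 29 MB)
46 MB → memory block 8 (remaining 18 MB)
45 MB → memory block 9 (remaining 19 MB)
10 MB → memory block 9 (remaining 9 MB)
Final memory blocks: [13,16] [39,12] [38] [35] [41] [44] [35] [46] [45,10].

9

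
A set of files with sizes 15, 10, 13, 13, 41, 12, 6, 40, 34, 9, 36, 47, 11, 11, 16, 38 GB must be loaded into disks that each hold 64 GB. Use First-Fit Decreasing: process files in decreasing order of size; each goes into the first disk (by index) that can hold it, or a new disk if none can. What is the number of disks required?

6 disks

Sorted descending: 47, 41, 40, 38, 36, 34, 16, 15, 13, 13, 12, 11, 11, 10, 9, 6.
Put 47 GB in disk 1; 17 GB remain.
Put 41 GB in disk 2; 23 GB remain.
Put 40 GB in disk 3; 24 GB remain.
Put 38 GB in disk 4; 26 GB remain.
Put 36 GB in disk 5; 28 GB remain.
Put 34 GB in disk 6; 30 GB remain.
Put 16 GB in disk 1; 1 GB remain.
Put 15 GB in disk 2; 8 GB remain.
Put 13 GB in disk 3; 11 GB remain.
Put 13 GB in disk 4; 13 GB remain.
Put 12 GB in disk 4; 1 GB remain.
Put 11 GB in disk 3; 0 GB remain.
Put 11 GB in disk 5; 17 GB remain.
Put 10 GB in disk 5; 7 GB remain.
Put 9 GB in disk 6; 21 GB remain.
Put 6 GB in disk 2; 2 GB remain.
Final disks: [47,16] [41,15,6] [40,13,11] [38,13,12] [36,11,10] [34,9].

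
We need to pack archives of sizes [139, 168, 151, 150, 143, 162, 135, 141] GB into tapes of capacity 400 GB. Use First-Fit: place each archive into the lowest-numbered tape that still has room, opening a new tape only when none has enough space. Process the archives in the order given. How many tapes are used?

4

tape 1: place 139 GB, 261 GB left
tape 1: place 168 GB, 93 GB left
tape 2: place 151 GB, 249 GB left
tape 2: place 150 GB, 99 GB left
tape 3: place 143 GB, 257 GB left
tape 3: place 162 GB, 95 GB left
tape 4: place 135 GB, 265 GB left
tape 4: place 141 GB, 124 GB left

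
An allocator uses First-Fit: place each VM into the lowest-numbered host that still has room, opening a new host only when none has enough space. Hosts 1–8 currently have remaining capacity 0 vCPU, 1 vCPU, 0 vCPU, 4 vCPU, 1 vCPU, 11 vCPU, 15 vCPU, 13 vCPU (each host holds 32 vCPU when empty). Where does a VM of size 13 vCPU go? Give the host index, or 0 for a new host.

Hosts with room: host 7 (15 vCPU), host 8 (13 vCPU).
The first with room is host 7.

7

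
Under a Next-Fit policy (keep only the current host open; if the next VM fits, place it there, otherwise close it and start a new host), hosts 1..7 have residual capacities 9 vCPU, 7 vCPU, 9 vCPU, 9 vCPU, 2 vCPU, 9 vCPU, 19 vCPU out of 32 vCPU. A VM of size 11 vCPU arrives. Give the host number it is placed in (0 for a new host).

7

Next-Fit only looks at host 7, which has 19 vCPU free.
11 vCPU fits there.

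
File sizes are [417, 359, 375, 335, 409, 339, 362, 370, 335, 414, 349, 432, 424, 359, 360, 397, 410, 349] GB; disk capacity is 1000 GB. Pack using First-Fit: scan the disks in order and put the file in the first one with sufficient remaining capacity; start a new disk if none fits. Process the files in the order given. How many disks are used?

417 GB → disk 1 (remaining 583 GB)
359 GB → disk 1 (remaining 224 GB)
375 GB → disk 2 (remaining 625 GB)
335 GB → disk 2 (remaining 290 GB)
409 GB → disk 3 (remaining 591 GB)
339 GB → disk 3 (remaining 252 GB)
362 GB → disk 4 (remaining 638 GB)
370 GB → disk 4 (remaining 268 GB)
335 GB → disk 5 (remaining 665 GB)
414 GB → disk 5 (remaining 251 GB)
349 GB → disk 6 (remaining 651 GB)
432 GB → disk 6 (remaining 219 GB)
424 GB → disk 7 (remaining 576 GB)
359 GB → disk 7 (remaining 217 GB)
360 GB → disk 8 (remaining 640 GB)
397 GB → disk 8 (remaining 243 GB)
410 GB → disk 9 (remaining 590 GB)
349 GB → disk 9 (remaining 241 GB)
Final disks: [417,359] [375,335] [409,339] [362,370] [335,414] [349,432] [424,359] [360,397] [410,349].

9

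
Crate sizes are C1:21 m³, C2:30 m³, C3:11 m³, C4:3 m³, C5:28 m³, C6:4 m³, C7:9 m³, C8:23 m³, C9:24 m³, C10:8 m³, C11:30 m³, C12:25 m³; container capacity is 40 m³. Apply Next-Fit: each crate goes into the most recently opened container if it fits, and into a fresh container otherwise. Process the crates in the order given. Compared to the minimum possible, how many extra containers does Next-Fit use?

Next-Fit: [21] [30] [11,3] [28,4] [9,23] [24,8] [30] [25] → 8 containers.
7 crates exceed 20 m³ (half the capacity), and no two of those can share a container, so at least 7 containers are needed.
An optimal packing achieves that bound: [30,9] [30,8] [28,11] [25,4,3] [24] [23] [21] → 7 containers.
Excess: 8 − 7 = 1.

1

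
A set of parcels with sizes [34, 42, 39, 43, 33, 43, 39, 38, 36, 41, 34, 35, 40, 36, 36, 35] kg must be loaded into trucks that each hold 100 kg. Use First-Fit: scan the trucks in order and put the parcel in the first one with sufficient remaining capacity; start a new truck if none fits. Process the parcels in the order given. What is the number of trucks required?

8

truck 1: place 34 kg, 66 kg left
truck 1: place 42 kg, 24 kg left
truck 2: place 39 kg, 61 kg left
truck 2: place 43 kg, 18 kg left
truck 3: place 33 kg, 67 kg left
truck 3: place 43 kg, 24 kg left
truck 4: place 39 kg, 61 kg left
truck 4: place 38 kg, 23 kg left
truck 5: place 36 kg, 64 kg left
truck 5: place 41 kg, 23 kg left
truck 6: place 34 kg, 66 kg left
truck 6: place 35 kg, 31 kg left
truck 7: place 40 kg, 60 kg left
truck 7: place 36 kg, 24 kg left
truck 8: place 36 kg, 64 kg left
truck 8: place 35 kg, 29 kg left
Final trucks: [34,42] [39,43] [33,43] [39,38] [36,41] [34,35] [40,36] [36,35].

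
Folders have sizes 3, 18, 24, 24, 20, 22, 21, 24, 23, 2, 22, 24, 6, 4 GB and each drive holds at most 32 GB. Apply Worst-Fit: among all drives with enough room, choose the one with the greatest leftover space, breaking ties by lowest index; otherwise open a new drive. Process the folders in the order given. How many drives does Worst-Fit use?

10

3 GB → drive 1 (remaining 29 GB)
18 GB → drive 1 (remaining 11 GB)
24 GB → drive 2 (remaining 8 GB)
24 GB → drive 3 (remaining 8 GB)
20 GB → drive 4 (remaining 12 GB)
22 GB → drive 5 (remaining 10 GB)
21 GB → drive 6 (remaining 11 GB)
24 GB → drive 7 (remaining 8 GB)
23 GB → drive 8 (remaining 9 GB)
2 GB → drive 4 (remaining 10 GB)
22 GB → drive 9 (remaining 10 GB)
24 GB → drive 10 (remaining 8 GB)
6 GB → drive 1 (remaining 5 GB)
4 GB → drive 6 (remaining 7 GB)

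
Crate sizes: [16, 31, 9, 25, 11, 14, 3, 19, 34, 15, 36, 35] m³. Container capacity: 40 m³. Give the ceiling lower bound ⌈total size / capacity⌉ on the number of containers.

Total size = 16 + 31 + 9 + 25 + 11 + 14 + 3 + 19 + 34 + 15 + 36 + 35 = 248 m³.
⌈248 / 40⌉ = 7.

7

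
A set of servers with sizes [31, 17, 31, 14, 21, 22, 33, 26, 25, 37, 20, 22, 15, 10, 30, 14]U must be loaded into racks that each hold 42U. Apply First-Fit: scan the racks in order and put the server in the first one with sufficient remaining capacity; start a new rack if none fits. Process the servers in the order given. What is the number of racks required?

Put 31U in rack 1; 11U remain.
Put 17U in rack 2; 25U remain.
Put 31U in rack 3; 11U remain.
Put 14U in rack 2; 11U remain.
Put 21U in rack 4; 21U remain.
Put 22U in rack 5; 20U remain.
Put 33U in rack 6; 9U remain.
Put 26U in rack 7; 16U remain.
Put 25U in rack 8; 17U remain.
Put 37U in rack 9; 5U remain.
Put 20U in rack 4; 1U remain.
Put 22U in rack 10; 20U remain.
Put 15U in rack 5; 5U remain.
Put 10U in rack 1; 1U remain.
Put 30U in rack 11; 12U remain.
Put 14U in rack 7; 2U remain.

11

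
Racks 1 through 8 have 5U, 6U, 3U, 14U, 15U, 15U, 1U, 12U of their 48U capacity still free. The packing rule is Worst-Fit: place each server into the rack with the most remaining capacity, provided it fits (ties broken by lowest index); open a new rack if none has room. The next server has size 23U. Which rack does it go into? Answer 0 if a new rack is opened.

No rack has ≥ 23U free, so a new rack is opened.

0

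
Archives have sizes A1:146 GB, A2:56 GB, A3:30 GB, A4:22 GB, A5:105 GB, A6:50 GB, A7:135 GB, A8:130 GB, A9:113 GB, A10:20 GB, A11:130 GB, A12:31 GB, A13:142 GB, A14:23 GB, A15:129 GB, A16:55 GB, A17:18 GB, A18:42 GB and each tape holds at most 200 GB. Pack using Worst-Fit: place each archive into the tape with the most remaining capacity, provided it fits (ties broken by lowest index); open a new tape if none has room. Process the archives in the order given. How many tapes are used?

9

A1 (146 GB) → tape 1 (remaining 54 GB)
A2 (56 GB) → tape 2 (remaining 144 GB)
A3 (30 GB) → tape 2 (remaining 114 GB)
A4 (22 GB) → tape 2 (remaining 92 GB)
A5 (105 GB) → tape 3 (remaining 95 GB)
A6 (50 GB) → tape 3 (remaining 45 GB)
A7 (135 GB) → tape 4 (remaining 65 GB)
A8 (130 GB) → tape 5 (remaining 70 GB)
A9 (113 GB) → tape 6 (remaining 87 GB)
A10 (20 GB) → tape 2 (remaining 72 GB)
A11 (130 GB) → tape 7 (remaining 70 GB)
A12 (31 GB) → tape 6 (remaining 56 GB)
A13 (142 GB) → tape 8 (remaining 58 GB)
A14 (23 GB) → tape 2 (remaining 49 GB)
A15 (129 GB) → tape 9 (remaining 71 GB)
A16 (55 GB) → tape 9 (remaining 16 GB)
A17 (18 GB) → tape 5 (remaining 52 GB)
A18 (42 GB) → tape 7 (remaining 28 GB)
Final tapes: [146] [56,30,22,20,23] [105,50] [135] [130,18] [113,31] [130,42] [142] [129,55].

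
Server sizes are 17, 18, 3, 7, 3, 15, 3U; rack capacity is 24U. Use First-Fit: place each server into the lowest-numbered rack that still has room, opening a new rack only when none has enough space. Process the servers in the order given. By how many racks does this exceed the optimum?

0

First-Fit: [17,3,3] [18,3] [7,15] → 3 racks.
Total size 66U; any packing needs at least ⌈66/24⌉ = 3 racks.
So 3 is already optimal.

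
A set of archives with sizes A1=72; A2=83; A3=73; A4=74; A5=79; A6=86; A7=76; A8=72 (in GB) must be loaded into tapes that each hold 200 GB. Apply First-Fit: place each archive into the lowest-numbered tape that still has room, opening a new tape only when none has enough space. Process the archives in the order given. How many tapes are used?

4 tapes

A1 (72 GB) → tape 1 (remaining 128 GB)
A2 (83 GB) → tape 1 (remaining 45 GB)
A3 (73 GB) → tape 2 (remaining 127 GB)
A4 (74 GB) → tape 2 (remaining 53 GB)
A5 (79 GB) → tape 3 (remaining 121 GB)
A6 (86 GB) → tape 3 (remaining 35 GB)
A7 (76 GB) → tape 4 (remaining 124 GB)
A8 (72 GB) → tape 4 (remaining 52 GB)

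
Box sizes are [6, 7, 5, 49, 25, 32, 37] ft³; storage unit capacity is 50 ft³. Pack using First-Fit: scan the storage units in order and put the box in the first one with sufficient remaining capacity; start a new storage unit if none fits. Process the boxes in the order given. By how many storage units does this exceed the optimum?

First-Fit: [6,7,5,25] [49] [32] [37] → 4 storage units.
Total size 161 ft³; any packing needs at least ⌈161/50⌉ = 4 storage units.
So 4 is already optimal.

0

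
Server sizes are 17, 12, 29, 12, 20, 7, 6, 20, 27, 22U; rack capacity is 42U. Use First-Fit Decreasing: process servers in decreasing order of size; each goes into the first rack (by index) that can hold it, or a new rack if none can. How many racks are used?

5

Sorted descending: 29, 27, 22, 20, 20, 17, 12, 12, 7, 6.
rack 1: place 29U, 13U left
rack 2: place 27U, 15U left
rack 3: place 22U, 20U left
rack 3: place 20U, 0U left
rack 4: place 20U, 22U left
rack 4: place 17U, 5U left
rack 1: place 12U, 1U left
rack 2: place 12U, 3U left
rack 5: place 7U, 35U left
rack 5: place 6U, 29U left
Final racks: [29,12] [27,12] [22,20] [20,17] [7,6].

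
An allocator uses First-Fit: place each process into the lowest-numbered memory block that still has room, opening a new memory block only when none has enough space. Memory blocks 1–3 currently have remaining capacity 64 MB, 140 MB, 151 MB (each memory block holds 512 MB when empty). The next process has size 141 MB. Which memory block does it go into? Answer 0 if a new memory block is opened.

Memory blocks with room: memory block 3 (151 MB).
The first with room is memory block 3.

3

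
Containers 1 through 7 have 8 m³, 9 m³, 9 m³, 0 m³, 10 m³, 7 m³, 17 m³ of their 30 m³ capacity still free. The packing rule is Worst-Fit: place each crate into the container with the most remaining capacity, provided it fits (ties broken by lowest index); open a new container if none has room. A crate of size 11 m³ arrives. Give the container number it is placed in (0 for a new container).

Containers with room: container 7 (17 m³).
Most room is container 7 with 17 m³ free.

7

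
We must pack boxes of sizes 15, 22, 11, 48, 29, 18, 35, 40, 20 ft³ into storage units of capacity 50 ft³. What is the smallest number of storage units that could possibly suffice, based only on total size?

5

Total size = 15 + 22 + 11 + 48 + 29 + 18 + 35 + 40 + 20 = 238 ft³.
⌈238 / 50⌉ = 5.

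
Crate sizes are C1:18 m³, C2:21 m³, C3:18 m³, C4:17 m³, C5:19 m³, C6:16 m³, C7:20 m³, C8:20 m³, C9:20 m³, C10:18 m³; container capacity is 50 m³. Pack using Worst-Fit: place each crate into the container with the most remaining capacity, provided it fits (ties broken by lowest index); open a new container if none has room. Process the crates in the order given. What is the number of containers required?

C1 (18 m³) → container 1 (remaining 32 m³)
C2 (21 m³) → container 1 (remaining 11 m³)
C3 (18 m³) → container 2 (remaining 32 m³)
C4 (17 m³) → container 2 (remaining 15 m³)
C5 (19 m³) → container 3 (remaining 31 m³)
C6 (16 m³) → container 3 (remaining 15 m³)
C7 (20 m³) → container 4 (remaining 30 m³)
C8 (20 m³) → container 4 (remaining 10 m³)
C9 (20 m³) → container 5 (remaining 30 m³)
C10 (18 m³) → container 5 (remaining 12 m³)
Final containers: [18,21] [18,17] [19,16] [20,20] [20,18].

5 containers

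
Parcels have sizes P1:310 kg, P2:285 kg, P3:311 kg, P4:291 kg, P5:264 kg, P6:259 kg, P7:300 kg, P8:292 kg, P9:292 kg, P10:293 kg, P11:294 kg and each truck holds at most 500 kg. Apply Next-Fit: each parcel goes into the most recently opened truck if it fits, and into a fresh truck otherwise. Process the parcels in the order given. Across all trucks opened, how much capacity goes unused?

Put P1 (310 kg) in truck 1; 190 kg remain.
Put P2 (285 kg) in truck 2; 215 kg remain.
Put P3 (311 kg) in truck 3; 189 kg remain.
Put P4 (291 kg) in truck 4; 209 kg remain.
Put P5 (264 kg) in truck 5; 236 kg remain.
Put P6 (259 kg) in truck 6; 241 kg remain.
Put P7 (300 kg) in truck 7; 200 kg remain.
Put P8 (292 kg) in truck 8; 208 kg remain.
Put P9 (292 kg) in truck 9; 208 kg remain.
Put P10 (293 kg) in truck 10; 207 kg remain.
Put P11 (294 kg) in truck 11; 206 kg remain.
11 trucks × 500 kg = 5500 kg; used 3191 kg; unused 2309 kg.

2309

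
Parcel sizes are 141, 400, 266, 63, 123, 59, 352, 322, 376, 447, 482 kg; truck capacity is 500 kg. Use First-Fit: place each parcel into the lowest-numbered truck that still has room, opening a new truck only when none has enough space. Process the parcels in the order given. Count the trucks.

7

141 kg → truck 1 (remaining 359 kg)
400 kg → truck 2 (remaining 100 kg)
266 kg → truck 1 (remaining 93 kg)
63 kg → truck 1 (remaining 30 kg)
123 kg → truck 3 (remaining 377 kg)
59 kg → truck 2 (remaining 41 kg)
352 kg → truck 3 (remaining 25 kg)
322 kg → truck 4 (remaining 178 kg)
376 kg → truck 5 (remaining 124 kg)
447 kg → truck 6 (remaining 53 kg)
482 kg → truck 7 (remaining 18 kg)
Final trucks: [141,266,63] [400,59] [123,352] [322] [376] [447] [482].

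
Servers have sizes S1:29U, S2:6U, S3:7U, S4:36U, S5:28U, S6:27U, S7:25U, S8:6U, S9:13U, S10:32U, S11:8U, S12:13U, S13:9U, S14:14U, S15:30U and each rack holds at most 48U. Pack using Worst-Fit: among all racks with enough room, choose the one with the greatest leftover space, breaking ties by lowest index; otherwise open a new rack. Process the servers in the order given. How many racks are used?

S1 (29U) → rack 1 (remaining 19U)
S2 (6U) → rack 1 (remaining 13U)
S3 (7U) → rack 1 (remaining 6U)
S4 (36U) → rack 2 (remaining 12U)
S5 (28U) → rack 3 (remaining 20U)
S6 (27U) → rack 4 (remaining 21U)
S7 (25U) → rack 5 (remaining 23U)
S8 (6U) → rack 5 (remaining 17U)
S9 (13U) → rack 4 (remaining 8U)
S10 (32U) → rack 6 (remaining 16U)
S11 (8U) → rack 3 (remaining 12U)
S12 (13U) → rack 5 (remaining 4U)
S13 (9U) → rack 6 (remaining 7U)
S14 (14U) → rack 7 (remaining 34U)
S15 (30U) → rack 7 (remaining 4U)

7 racks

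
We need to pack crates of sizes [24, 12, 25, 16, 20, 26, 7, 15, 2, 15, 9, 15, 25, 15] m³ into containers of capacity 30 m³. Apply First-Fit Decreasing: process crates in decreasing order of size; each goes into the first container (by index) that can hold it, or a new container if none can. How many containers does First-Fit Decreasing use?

9

Sorted descending: 26, 25, 25, 24, 20, 16, 15, 15, 15, 15, 12, 9, 7, 2.
Put 26 m³ in container 1; 4 m³ remain.
Put 25 m³ in container 2; 5 m³ remain.
Put 25 m³ in container 3; 5 m³ remain.
Put 24 m³ in container 4; 6 m³ remain.
Put 20 m³ in container 5; 10 m³ remain.
Put 16 m³ in container 6; 14 m³ remain.
Put 15 m³ in container 7; 15 m³ remain.
Put 15 m³ in container 7; 0 m³ remain.
Put 15 m³ in container 8; 15 m³ remain.
Put 15 m³ in container 8; 0 m³ remain.
Put 12 m³ in container 6; 2 m³ remain.
Put 9 m³ in container 5; 1 m³ remain.
Put 7 m³ in container 9; 23 m³ remain.
Put 2 m³ in container 1; 2 m³ remain.
Final containers: [26,2] [25] [25] [24] [20,9] [16,12] [15,15] [15,15] [7].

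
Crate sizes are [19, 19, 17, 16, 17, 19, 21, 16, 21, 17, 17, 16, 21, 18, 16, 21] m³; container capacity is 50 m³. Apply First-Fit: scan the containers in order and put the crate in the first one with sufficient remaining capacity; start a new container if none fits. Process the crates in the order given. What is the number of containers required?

container 1: place 19 m³, 31 m³ left
container 1: place 19 m³, 12 m³ left
container 2: place 17 m³, 33 m³ left
container 2: place 16 m³, 17 m³ left
container 2: place 17 m³, 0 m³ left
container 3: place 19 m³, 31 m³ left
container 3: place 21 m³, 10 m³ left
container 4: place 16 m³, 34 m³ left
container 4: place 21 m³, 13 m³ left
container 5: place 17 m³, 33 m³ left
container 5: place 17 m³, 16 m³ left
container 5: place 16 m³, 0 m³ left
container 6: place 21 m³, 29 m³ left
container 6: place 18 m³, 11 m³ left
container 7: place 16 m³, 34 m³ left
container 7: place 21 m³, 13 m³ left
Final containers: [19,19] [17,16,17] [19,21] [16,21] [17,17,16] [21,18] [16,21].

7 containers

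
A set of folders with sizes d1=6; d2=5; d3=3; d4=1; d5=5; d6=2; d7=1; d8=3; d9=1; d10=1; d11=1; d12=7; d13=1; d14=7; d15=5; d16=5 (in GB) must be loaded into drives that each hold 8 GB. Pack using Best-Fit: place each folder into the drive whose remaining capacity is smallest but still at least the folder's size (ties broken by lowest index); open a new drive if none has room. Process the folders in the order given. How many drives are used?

8

drive 1: place d1 (6 GB), 2 GB left
drive 2: place d2 (5 GB), 3 GB left
drive 2: place d3 (3 GB), 0 GB left
drive 1: place d4 (1 GB), 1 GB left
drive 3: place d5 (5 GB), 3 GB left
drive 3: place d6 (2 GB), 1 GB left
drive 1: place d7 (1 GB), 0 GB left
drive 4: place d8 (3 GB), 5 GB left
drive 3: place d9 (1 GB), 0 GB left
drive 4: place d10 (1 GB), 4 GB left
drive 4: place d11 (1 GB), 3 GB left
drive 5: place d12 (7 GB), 1 GB left
drive 5: place d13 (1 GB), 0 GB left
drive 6: place d14 (7 GB), 1 GB left
drive 7: place d15 (5 GB), 3 GB left
drive 8: place d16 (5 GB), 3 GB left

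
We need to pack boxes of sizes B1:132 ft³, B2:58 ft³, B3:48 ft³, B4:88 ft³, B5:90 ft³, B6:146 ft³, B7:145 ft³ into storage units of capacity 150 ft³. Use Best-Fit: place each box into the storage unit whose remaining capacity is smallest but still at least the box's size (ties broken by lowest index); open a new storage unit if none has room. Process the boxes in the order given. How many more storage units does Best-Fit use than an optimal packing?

1

Best-Fit: [132] [58,48] [88] [90] [146] [145] → 6 storage units.
Total size 707 ft³; any packing needs at least ⌈707/150⌉ = 5 storage units.
An optimal packing achieves that bound: [146] [145] [132] [90,58] [88,48] → 5 storage units.
Excess: 6 − 5 = 1.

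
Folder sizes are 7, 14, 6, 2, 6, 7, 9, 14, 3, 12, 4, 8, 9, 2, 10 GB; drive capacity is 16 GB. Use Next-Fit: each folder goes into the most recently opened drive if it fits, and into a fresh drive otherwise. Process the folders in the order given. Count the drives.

9 drives

Put 7 GB in drive 1; 9 GB remain.
Put 14 GB in drive 2; 2 GB remain.
Put 6 GB in drive 3; 10 GB remain.
Put 2 GB in drive 3; 8 GB remain.
Put 6 GB in drive 3; 2 GB remain.
Put 7 GB in drive 4; 9 GB remain.
Put 9 GB in drive 4; 0 GB remain.
Put 14 GB in drive 5; 2 GB remain.
Put 3 GB in drive 6; 13 GB remain.
Put 12 GB in drive 6; 1 GB remain.
Put 4 GB in drive 7; 12 GB remain.
Put 8 GB in drive 7; 4 GB remain.
Put 9 GB in drive 8; 7 GB remain.
Put 2 GB in drive 8; 5 GB remain.
Put 10 GB in drive 9; 6 GB remain.
Final drives: [7] [14] [6,2,6] [7,9] [14] [3,12] [4,8] [9,2] [10].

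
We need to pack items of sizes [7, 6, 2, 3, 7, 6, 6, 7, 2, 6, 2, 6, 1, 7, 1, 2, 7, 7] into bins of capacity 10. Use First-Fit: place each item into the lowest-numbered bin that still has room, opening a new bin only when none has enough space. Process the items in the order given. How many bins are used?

Put 7 in bin 1; 3 remain.
Put 6 in bin 2; 4 remain.
Put 2 in bin 1; 1 remain.
Put 3 in bin 2; 1 remain.
Put 7 in bin 3; 3 remain.
Put 6 in bin 4; 4 remain.
Put 6 in bin 5; 4 remain.
Put 7 in bin 6; 3 remain.
Put 2 in bin 3; 1 remain.
Put 6 in bin 7; 4 remain.
Put 2 in bin 4; 2 remain.
Put 6 in bin 8; 4 remain.
Put 1 in bin 1; 0 remain.
Put 7 in bin 9; 3 remain.
Put 1 in bin 2; 0 remain.
Put 2 in bin 4; 0 remain.
Put 7 in bin 10; 3 remain.
Put 7 in bin 11; 3 remain.
Final bins: [7,2,1] [6,3,1] [7,2] [6,2,2] [6] [7] [6] [6] [7] [7] [7].

11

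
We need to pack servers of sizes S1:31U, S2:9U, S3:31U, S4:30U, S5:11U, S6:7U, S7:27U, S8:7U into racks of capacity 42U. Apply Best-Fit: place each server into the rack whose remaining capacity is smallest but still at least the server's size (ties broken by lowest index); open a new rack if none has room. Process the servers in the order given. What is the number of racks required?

4 racks

rack 1: place S1 (31U), 11U left
rack 1: place S2 (9U), 2U left
rack 2: place S3 (31U), 11U left
rack 3: place S4 (30U), 12U left
rack 2: place S5 (11U), 0U left
rack 3: place S6 (7U), 5U left
rack 4: place S7 (27U), 15U left
rack 4: place S8 (7U), 8U left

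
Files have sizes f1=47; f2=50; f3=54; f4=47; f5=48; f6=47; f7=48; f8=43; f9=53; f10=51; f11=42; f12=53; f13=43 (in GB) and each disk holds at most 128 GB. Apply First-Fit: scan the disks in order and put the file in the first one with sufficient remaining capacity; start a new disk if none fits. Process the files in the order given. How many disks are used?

disk 1: place f1 (47 GB), 81 GB left
disk 1: place f2 (50 GB), 31 GB left
disk 2: place f3 (54 GB), 74 GB left
disk 2: place f4 (47 GB), 27 GB left
disk 3: place f5 (48 GB), 80 GB left
disk 3: place f6 (47 GB), 33 GB left
disk 4: place f7 (48 GB), 80 GB left
disk 4: place f8 (43 GB), 37 GB left
disk 5: place f9 (53 GB), 75 GB left
disk 5: place f10 (51 GB), 24 GB left
disk 6: place f11 (42 GB), 86 GB left
disk 6: place f12 (53 GB), 33 GB left
disk 7: place f13 (43 GB), 85 GB left
Final disks: [47,50] [54,47] [48,47] [48,43] [53,51] [42,53] [43].

7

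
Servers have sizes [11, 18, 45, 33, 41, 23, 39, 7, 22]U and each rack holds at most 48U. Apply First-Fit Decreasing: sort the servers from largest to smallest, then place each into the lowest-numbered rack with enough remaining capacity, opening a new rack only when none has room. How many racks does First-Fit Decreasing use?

6 racks

Sorted descending: 45, 41, 39, 33, 23, 22, 18, 11, 7.
Put 45U in rack 1; 3U remain.
Put 41U in rack 2; 7U remain.
Put 39U in rack 3; 9U remain.
Put 33U in rack 4; 15U remain.
Put 23U in rack 5; 25U remain.
Put 22U in rack 5; 3U remain.
Put 18U in rack 6; 30U remain.
Put 11U in rack 4; 4U remain.
Put 7U in rack 2; 0U remain.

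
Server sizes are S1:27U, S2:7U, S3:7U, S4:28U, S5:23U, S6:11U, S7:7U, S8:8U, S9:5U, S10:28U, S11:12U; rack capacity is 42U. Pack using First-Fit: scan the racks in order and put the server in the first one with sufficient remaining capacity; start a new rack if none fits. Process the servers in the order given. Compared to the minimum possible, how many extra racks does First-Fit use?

1

First-Fit: [27,7,7] [28,11] [23,7,8] [5,28] [12] → 5 racks.
Total size 163U; any packing needs at least ⌈163/42⌉ = 4 racks.
An optimal packing achieves that bound: [28,12] [28,11] [27,8,7] [23,7,7,5] → 4 racks.
Excess: 5 − 4 = 1.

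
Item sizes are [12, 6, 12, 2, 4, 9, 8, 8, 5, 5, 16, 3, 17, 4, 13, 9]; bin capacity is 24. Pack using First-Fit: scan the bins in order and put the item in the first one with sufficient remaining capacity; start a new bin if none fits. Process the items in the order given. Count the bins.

12 → bin 1 (remaining 12)
6 → bin 1 (remaining 6)
12 → bin 2 (remaining 12)
2 → bin 1 (remaining 4)
4 → bin 1 (remaining 0)
9 → bin 2 (remaining 3)
8 → bin 3 (remaining 16)
8 → bin 3 (remaining 8)
5 → bin 3 (remaining 3)
5 → bin 4 (remaining 19)
16 → bin 4 (remaining 3)
3 → bin 2 (remaining 0)
17 → bin 5 (remaining 7)
4 → bin 5 (remaining 3)
13 → bin 6 (remaining 11)
9 → bin 6 (remaining 2)
Final bins: [12,6,2,4] [12,9,3] [8,8,5] [5,16] [17,4] [13,9].

6 bins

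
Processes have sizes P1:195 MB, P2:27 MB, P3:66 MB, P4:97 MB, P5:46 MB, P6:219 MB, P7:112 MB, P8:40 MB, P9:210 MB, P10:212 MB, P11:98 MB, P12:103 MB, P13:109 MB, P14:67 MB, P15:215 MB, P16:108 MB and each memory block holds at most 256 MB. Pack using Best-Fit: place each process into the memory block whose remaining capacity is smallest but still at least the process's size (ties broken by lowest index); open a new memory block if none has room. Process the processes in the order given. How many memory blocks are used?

9

P1 (195 MB) → memory block 1 (remaining 61 MB)
P2 (27 MB) → memory block 1 (remaining 34 MB)
P3 (66 MB) → memory block 2 (remaining 190 MB)
P4 (97 MB) → memory block 2 (remaining 93 MB)
P5 (46 MB) → memory block 2 (remaining 47 MB)
P6 (219 MB) → memory block 3 (remaining 37 MB)
P7 (112 MB) → memory block 4 (remaining 144 MB)
P8 (40 MB) → memory block 2 (remaining 7 MB)
P9 (210 MB) → memory block 5 (remaining 46 MB)
P10 (212 MB) → memory block 6 (remaining 44 MB)
P11 (98 MB) → memory block 4 (remaining 46 MB)
P12 (103 MB) → memory block 7 (remaining 153 MB)
P13 (109 MB) → memory block 7 (remaining 44 MB)
P14 (67 MB) → memory block 8 (remaining 189 MB)
P15 (215 MB) → memory block 9 (remaining 41 MB)
P16 (108 MB) → memory block 8 (remaining 81 MB)
Final memory blocks: [195,27] [66,97,46,40] [219] [112,98] [210] [212] [103,109] [67,108] [215].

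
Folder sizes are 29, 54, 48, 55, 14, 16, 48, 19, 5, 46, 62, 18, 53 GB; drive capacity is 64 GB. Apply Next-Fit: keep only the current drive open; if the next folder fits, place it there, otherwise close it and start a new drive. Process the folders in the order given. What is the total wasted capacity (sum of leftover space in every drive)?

drive 1: place 29 GB, 35 GB left
drive 2: place 54 GB, 10 GB left
drive 3: place 48 GB, 16 GB left
drive 4: place 55 GB, 9 GB left
drive 5: place 14 GB, 50 GB left
drive 5: place 16 GB, 34 GB left
drive 6: place 48 GB, 16 GB left
drive 7: place 19 GB, 45 GB left
drive 7: place 5 GB, 40 GB left
drive 8: place 46 GB, 18 GB left
drive 9: place 62 GB, 2 GB left
drive 10: place 18 GB, 46 GB left
drive 11: place 53 GB, 11 GB left
11 drives × 64 GB = 704 GB; used 467 GB; unused 237 GB.

237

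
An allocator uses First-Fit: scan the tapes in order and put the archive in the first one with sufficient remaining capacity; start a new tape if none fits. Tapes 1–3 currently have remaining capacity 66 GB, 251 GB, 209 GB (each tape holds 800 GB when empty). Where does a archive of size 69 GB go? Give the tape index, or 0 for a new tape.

2

Tapes with room: tape 2 (251 GB), tape 3 (209 GB).
The first with room is tape 2.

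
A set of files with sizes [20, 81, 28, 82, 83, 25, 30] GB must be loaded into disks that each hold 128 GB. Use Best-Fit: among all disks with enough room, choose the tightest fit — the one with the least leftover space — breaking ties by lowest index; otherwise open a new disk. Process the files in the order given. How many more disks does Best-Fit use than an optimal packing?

Best-Fit: [20,81,25] [28,82] [83,30] → 3 disks.
Total size 349 GB; any packing needs at least ⌈349/128⌉ = 3 disks.
So 3 is already optimal.

0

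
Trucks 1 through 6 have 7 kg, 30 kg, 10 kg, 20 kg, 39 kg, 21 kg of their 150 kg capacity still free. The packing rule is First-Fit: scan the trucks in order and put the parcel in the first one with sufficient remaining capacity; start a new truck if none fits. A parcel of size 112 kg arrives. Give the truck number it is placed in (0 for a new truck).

No truck has ≥ 112 kg free, so a new truck is opened.

0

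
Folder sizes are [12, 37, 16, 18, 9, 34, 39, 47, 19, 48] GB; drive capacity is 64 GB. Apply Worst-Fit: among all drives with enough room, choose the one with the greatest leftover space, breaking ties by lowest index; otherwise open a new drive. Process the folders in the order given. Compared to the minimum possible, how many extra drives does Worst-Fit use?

1

Worst-Fit: [12,37] [16,18,9] [34,19] [39] [47] [48] → 6 drives.
Total size 279 GB; any packing needs at least ⌈279/64⌉ = 5 drives.
An optimal packing achieves that bound: [48,16] [47,12] [39,19] [37,18,9] [34] → 5 drives.
Excess: 6 − 5 = 1.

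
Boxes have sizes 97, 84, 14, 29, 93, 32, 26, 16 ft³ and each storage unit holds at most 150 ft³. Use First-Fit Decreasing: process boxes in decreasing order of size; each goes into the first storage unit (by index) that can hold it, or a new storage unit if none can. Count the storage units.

Sorted descending: 97, 93, 84, 32, 29, 26, 16, 14.
97 ft³ → storage unit 1 (remaining 53 ft³)
93 ft³ → storage unit 2 (remaining 57 ft³)
84 ft³ → storage unit 3 (remaining 66 ft³)
32 ft³ → storage unit 1 (remaining 21 ft³)
29 ft³ → storage unit 2 (remaining 28 ft³)
26 ft³ → storage unit 2 (remaining 2 ft³)
16 ft³ → storage unit 1 (remaining 5 ft³)
14 ft³ → storage unit 3 (remaining 52 ft³)
Final storage units: [97,32,16] [93,29,26] [84,14].

3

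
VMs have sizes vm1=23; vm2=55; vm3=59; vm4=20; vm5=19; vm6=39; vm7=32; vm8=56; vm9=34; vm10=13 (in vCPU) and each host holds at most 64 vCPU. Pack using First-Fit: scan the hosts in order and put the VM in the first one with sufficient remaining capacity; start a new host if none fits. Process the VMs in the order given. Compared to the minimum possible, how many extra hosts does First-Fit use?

1

First-Fit: [23,20,19] [55] [59] [39,13] [32] [56] [34] → 7 hosts.
Total size 350 vCPU; any packing needs at least ⌈350/64⌉ = 6 hosts.
An optimal packing achieves that bound: [59] [56] [55] [39,23] [34,20] [32,19,13] → 6 hosts.
Excess: 7 − 6 = 1.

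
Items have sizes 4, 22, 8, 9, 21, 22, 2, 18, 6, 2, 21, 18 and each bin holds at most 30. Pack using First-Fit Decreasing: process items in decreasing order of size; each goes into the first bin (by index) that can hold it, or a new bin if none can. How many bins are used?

Sorted descending: 22, 22, 21, 21, 18, 18, 9, 8, 6, 4, 2, 2.
Put 22 in bin 1; 8 remain.
Put 22 in bin 2; 8 remain.
Put 21 in bin 3; 9 remain.
Put 21 in bin 4; 9 remain.
Put 18 in bin 5; 12 remain.
Put 18 in bin 6; 12 remain.
Put 9 in bin 3; 0 remain.
Put 8 in bin 1; 0 remain.
Put 6 in bin 2; 2 remain.
Put 4 in bin 4; 5 remain.
Put 2 in bin 2; 0 remain.
Put 2 in bin 4; 3 remain.

6 bins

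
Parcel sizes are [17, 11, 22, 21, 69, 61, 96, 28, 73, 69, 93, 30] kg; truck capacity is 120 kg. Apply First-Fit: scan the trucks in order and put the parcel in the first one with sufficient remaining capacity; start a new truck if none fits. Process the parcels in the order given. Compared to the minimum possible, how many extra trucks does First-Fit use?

First-Fit: [17,11,22,21,28] [69,30] [61] [96] [73] [69] [93] → 7 trucks.
6 parcels exceed 60 kg (half the capacity), and no two of those can share a truck, so at least 6 trucks are needed.
An optimal packing achieves that bound: [96,22] [93,21] [73,30,17] [69,28,11] [69] [61] → 6 trucks.
Excess: 7 − 6 = 1.

1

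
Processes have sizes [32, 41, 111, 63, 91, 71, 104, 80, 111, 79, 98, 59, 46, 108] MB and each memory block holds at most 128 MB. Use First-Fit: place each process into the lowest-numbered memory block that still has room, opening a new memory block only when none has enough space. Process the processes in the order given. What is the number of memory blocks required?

Put 32 MB in memory block 1; 96 MB remain.
Put 41 MB in memory block 1; 55 MB remain.
Put 111 MB in memory block 2; 17 MB remain.
Put 63 MB in memory block 3; 65 MB remain.
Put 91 MB in memory block 4; 37 MB remain.
Put 71 MB in memory block 5; 57 MB remain.
Put 104 MB in memory block 6; 24 MB remain.
Put 80 MB in memory block 7; 48 MB remain.
Put 111 MB in memory block 8; 17 MB remain.
Put 79 MB in memory block 9; 49 MB remain.
Put 98 MB in memory block 10; 30 MB remain.
Put 59 MB in memory block 3; 6 MB remain.
Put 46 MB in memory block 1; 9 MB remain.
Put 108 MB in memory block 11; 20 MB remain.
Final memory blocks: [32,41,46] [111] [63,59] [91] [71] [104] [80] [111] [79] [98] [108].

11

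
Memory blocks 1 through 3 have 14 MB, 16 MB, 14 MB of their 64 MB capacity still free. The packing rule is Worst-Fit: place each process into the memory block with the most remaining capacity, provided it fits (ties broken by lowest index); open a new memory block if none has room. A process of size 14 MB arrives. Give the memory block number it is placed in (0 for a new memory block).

2

Memory blocks with room: memory block 1 (14 MB), memory block 2 (16 MB), memory block 3 (14 MB).
Most room is memory block 2 with 16 MB free.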